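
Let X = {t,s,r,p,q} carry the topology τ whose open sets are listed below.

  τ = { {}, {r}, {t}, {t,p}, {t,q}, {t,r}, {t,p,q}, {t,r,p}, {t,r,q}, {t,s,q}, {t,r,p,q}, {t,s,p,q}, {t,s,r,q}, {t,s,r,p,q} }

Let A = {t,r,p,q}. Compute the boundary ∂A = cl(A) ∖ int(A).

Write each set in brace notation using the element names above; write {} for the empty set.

{s}

interior: largest open inside A is {t,r,p,q} (from {}, {t}, {r}, {t,r}, {t,q}, {t,p}, {t,r,q}, {t,r,p}, {t,p,q}, {t,r,p,q})
cl via duality: int({s}) = {}, so X∖{} = {t,s,r,p,q}
cl∖int = {s}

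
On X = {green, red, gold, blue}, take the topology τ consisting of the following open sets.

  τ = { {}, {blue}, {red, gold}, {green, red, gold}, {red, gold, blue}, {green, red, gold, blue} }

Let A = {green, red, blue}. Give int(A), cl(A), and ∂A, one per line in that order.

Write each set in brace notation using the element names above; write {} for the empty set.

int(A) = {blue}
cl(A)  = {green, red, gold, blue}
∂A     = {green, red, gold}

open subsets of A: {}, {blue}; so int(A) = {blue}
closure: X∖int(X∖A) = X∖{} = {green, red, gold, blue}
∂A = {green, red, gold, blue} minus {blue} = {green, red, gold}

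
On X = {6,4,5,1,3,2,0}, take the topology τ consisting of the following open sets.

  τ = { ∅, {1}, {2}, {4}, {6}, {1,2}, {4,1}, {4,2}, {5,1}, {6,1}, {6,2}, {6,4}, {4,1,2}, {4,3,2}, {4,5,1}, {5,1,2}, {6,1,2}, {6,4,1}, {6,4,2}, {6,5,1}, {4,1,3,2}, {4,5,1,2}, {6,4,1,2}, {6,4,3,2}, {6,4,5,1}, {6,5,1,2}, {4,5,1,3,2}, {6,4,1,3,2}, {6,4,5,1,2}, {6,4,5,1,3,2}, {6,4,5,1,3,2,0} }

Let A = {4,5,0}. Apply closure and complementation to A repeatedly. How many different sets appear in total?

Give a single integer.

8

closure: X∖int(X∖A) = X∖{6,1,2} = {4,5,3,0}
Let k=closure and c=complement:
  1. A     = {4,5,0}
  2. kA    = {4,5,3,0}
  3. cA    = {6,1,3,2}
  4. ckA   = {6,1,2}
  5. kcA   = {6,5,1,3,2,0}
  6. ckcA  = {4}
  7. kckcA = {4,3,0}
  8. ckckcA = {6,5,1,2}
— saturated at 8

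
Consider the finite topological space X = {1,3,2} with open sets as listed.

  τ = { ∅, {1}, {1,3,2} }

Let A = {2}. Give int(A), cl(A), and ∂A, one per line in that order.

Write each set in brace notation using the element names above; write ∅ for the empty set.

int(A) = ∅
cl(A)  = {3,2}
∂A     = {3,2}

U open, U⊆A: ∅. int(A) = ⋃ = ∅
X∖A={1,3}, int(X∖A)={1}, hence cl(A)={3,2}
∂A: remove int from cl → {3,2}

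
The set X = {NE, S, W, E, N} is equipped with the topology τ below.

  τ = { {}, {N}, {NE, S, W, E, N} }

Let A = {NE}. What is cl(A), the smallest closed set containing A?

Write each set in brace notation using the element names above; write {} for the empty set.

complement {S, W, E, N}; its interior {N}; cl(A) = X∖{N} = {NE, S, W, E}

{NE, S, W, E}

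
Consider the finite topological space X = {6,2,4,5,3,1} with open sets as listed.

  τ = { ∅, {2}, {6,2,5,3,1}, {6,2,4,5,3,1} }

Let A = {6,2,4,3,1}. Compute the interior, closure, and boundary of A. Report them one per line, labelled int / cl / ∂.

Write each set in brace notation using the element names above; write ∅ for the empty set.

int(A) = {2}
cl(A)  = {6,2,4,5,3,1}
∂A     = {6,4,5,3,1}

opens ⊆ A: ∅, {2}; union → int = {2}
complement {5}; its interior ∅; cl(A) = X∖∅ = {6,2,4,5,3,1}
boundary = {6,2,4,5,3,1} ∖ {2} = {6,4,5,3,1}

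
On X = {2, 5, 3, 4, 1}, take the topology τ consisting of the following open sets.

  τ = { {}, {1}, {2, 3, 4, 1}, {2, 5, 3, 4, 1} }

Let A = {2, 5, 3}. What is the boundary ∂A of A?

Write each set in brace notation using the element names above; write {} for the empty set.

{2, 5, 3, 4}

open subsets of A: {}; so int(A) = {}
closure: X∖int(X∖A) = X∖{1} = {2, 5, 3, 4}
∂A = {2, 5, 3, 4} minus {} = {2, 5, 3, 4}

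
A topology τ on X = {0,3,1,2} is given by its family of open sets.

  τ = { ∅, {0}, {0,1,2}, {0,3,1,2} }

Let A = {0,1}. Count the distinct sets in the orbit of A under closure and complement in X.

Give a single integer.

complement {3,2}; its interior ∅; cl(A) = X∖∅ = {0,3,1,2}
With k = closure, c = complement:
  1. A     = {0,1}
  2. kA    = {0,3,1,2}
  3. cA    = {3,2}
  4. ckA   = ∅
  5. kcA   = {3,1,2}
  6. ckcA  = {0}
k, c of each give nothing new

6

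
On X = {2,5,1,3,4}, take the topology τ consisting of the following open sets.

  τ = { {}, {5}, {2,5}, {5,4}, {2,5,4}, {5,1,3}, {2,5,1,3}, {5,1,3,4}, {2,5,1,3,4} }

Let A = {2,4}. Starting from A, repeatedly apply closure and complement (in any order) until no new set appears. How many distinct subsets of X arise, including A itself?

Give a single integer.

4

closure: X∖int(X∖A) = X∖{5,1,3} = {2,4}
Let k=closure and c=complement:
  1. A     = {2,4}
  2. cA    = {5,1,3}
  3. kcA   = {2,5,1,3,4}
  4. ckcA  = {}
— saturated at 4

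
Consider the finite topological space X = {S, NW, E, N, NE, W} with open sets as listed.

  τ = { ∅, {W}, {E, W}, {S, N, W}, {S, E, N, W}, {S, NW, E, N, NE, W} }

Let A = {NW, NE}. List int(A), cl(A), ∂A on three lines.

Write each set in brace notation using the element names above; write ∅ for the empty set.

U open, U⊆A: ∅. int(A) = ⋃ = ∅
X∖A={S, E, N, W}, int(X∖A)={S, E, N, W}, hence cl(A)={NW, NE}
∂A: remove int from cl → {NW, NE}

int(A) = ∅
cl(A)  = {NW, NE}
∂A     = {NW, NE}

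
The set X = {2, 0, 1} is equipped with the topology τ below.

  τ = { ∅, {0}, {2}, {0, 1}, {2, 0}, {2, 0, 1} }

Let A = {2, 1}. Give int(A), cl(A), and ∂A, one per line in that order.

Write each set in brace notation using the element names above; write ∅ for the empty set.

interior: largest open inside A is {2} (from ∅, {2})
cl via duality: int({0}) = {0}, so X∖{0} = {2, 1}
cl∖int = {1}

int(A) = {2}
cl(A)  = {2, 1}
∂A     = {1}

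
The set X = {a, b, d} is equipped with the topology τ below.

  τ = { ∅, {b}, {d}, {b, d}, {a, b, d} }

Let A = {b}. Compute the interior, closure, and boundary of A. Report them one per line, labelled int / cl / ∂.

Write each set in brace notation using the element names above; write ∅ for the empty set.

open subsets of A: ∅, {b}; so int(A) = {b}
closure: X∖int(X∖A) = X∖{d} = {a, b}
∂A = {a, b} minus {b} = {a}

int(A) = {b}
cl(A)  = {a, b}
∂A     = {a}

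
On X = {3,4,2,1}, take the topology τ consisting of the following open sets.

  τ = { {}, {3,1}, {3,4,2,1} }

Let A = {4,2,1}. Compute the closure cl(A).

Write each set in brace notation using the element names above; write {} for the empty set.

{3,4,2,1}

X∖A={3}, int(X∖A)={}, hence cl(A)={3,4,2,1}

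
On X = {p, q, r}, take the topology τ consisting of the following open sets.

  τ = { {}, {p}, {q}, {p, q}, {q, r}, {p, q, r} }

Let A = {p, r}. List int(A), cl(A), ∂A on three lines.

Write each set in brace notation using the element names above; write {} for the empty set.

int(A) = {p}
cl(A)  = {p, r}
∂A     = {r}

interior: largest open inside A is {p} (from {}, {p})
cl via duality: int({q}) = {q}, so X∖{q} = {p, r}
cl∖int = {r}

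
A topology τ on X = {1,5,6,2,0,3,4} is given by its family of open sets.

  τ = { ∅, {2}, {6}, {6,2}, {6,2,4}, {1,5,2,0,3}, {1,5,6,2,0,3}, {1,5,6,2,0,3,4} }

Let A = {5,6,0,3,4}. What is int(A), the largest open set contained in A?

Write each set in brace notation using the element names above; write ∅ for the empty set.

{6}

open subsets of A: ∅, {6}; so int(A) = {6}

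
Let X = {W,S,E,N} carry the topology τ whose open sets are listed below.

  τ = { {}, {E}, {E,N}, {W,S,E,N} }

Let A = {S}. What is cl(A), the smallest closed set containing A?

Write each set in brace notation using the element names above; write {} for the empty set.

{W,S}

complement {W,E,N}; its interior {E,N}; cl(A) = X∖{E,N} = {W,S}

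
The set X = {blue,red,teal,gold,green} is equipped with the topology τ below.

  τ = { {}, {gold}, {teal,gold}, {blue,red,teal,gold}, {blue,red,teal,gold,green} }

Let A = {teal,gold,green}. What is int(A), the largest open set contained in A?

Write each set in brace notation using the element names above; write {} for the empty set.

open subsets of A: {}, {gold}, {teal,gold}; so int(A) = {teal,gold}

{teal,gold}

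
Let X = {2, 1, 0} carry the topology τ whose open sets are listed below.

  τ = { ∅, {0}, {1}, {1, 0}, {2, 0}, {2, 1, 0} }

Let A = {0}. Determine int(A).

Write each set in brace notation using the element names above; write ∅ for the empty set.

{0}

U open, U⊆A: ∅, {0}. int(A) = ⋃ = {0}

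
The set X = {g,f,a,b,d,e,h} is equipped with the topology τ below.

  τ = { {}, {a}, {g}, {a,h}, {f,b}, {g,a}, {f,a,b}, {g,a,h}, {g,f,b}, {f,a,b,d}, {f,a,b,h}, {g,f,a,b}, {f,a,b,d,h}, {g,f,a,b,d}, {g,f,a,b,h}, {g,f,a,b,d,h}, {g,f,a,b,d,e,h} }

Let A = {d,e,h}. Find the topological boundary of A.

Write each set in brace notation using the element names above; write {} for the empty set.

{d,e,h}

interior: largest open inside A is {} (from {})
cl via duality: int({g,f,a,b}) = {g,f,a,b}, so X∖{g,f,a,b} = {d,e,h}
cl∖int = {d,e,h}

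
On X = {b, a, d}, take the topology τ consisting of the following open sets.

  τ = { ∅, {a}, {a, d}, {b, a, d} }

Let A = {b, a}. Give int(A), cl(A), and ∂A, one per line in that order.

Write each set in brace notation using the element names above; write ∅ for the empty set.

interior: largest open inside A is {a} (from ∅, {a})
cl via duality: int({d}) = ∅, so X∖∅ = {b, a, d}
cl∖int = {b, d}

int(A) = {a}
cl(A)  = {b, a, d}
∂A     = {b, d}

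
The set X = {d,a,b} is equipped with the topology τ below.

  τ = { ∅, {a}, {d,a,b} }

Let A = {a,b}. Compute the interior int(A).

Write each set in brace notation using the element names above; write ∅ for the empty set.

{a}

U open, U⊆A: ∅, {a}. int(A) = ⋃ = {a}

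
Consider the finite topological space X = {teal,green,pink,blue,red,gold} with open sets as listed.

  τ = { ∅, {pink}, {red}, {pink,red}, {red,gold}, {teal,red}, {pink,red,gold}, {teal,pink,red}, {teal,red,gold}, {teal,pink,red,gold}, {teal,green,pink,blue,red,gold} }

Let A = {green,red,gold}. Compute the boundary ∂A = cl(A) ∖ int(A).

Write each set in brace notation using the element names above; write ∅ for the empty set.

{teal,green,blue}

interior: largest open inside A is {red,gold} (from ∅, {red}, {red,gold})
cl via duality: int({teal,pink,blue}) = {pink}, so X∖{pink} = {teal,green,blue,red,gold}
cl∖int = {teal,green,blue}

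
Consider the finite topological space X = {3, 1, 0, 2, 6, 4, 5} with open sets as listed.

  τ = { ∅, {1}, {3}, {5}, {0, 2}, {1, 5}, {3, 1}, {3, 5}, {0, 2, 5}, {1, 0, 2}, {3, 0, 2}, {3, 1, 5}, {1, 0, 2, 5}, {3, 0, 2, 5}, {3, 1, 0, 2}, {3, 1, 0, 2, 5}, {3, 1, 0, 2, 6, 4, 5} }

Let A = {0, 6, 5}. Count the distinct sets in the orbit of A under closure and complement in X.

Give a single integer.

10

closure: X∖int(X∖A) = X∖{3, 1} = {0, 2, 6, 4, 5}
Let k=closure and c=complement:
  1. A     = {0, 6, 5}
  2. kA    = {0, 2, 6, 4, 5}
  3. cA    = {3, 1, 2, 4}
  4. ckA   = {3, 1}
  5. kcA   = {3, 1, 0, 2, 6, 4}
  6. kckA  = {3, 1, 6, 4}
  7. ckcA  = {5}
  8. ckckA = {0, 2, 5}
  9. kckcA = {6, 4, 5}
  10. ckckcA = {3, 1, 0, 2}
— saturated at 10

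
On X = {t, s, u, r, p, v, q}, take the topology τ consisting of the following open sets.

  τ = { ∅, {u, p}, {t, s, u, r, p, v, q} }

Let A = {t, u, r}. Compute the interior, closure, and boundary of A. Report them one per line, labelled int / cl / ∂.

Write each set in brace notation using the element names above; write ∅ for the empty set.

int(A) = ∅
cl(A)  = {t, s, u, r, p, v, q}
∂A     = {t, s, u, r, p, v, q}

opens ⊆ A: ∅; union → int = ∅
complement {s, p, v, q}; its interior ∅; cl(A) = X∖∅ = {t, s, u, r, p, v, q}
boundary = {t, s, u, r, p, v, q} ∖ ∅ = {t, s, u, r, p, v, q}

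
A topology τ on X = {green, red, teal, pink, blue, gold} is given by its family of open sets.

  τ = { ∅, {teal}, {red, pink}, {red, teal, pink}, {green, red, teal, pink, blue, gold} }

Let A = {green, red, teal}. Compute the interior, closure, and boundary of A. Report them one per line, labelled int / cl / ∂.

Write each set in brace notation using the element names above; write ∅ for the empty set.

opens ⊆ A: ∅, {teal}; union → int = {teal}
complement {pink, blue, gold}; its interior ∅; cl(A) = X∖∅ = {green, red, teal, pink, blue, gold}
boundary = {green, red, teal, pink, blue, gold} ∖ {teal} = {green, red, pink, blue, gold}

int(A) = {teal}
cl(A)  = {green, red, teal, pink, blue, gold}
∂A     = {green, red, pink, blue, gold}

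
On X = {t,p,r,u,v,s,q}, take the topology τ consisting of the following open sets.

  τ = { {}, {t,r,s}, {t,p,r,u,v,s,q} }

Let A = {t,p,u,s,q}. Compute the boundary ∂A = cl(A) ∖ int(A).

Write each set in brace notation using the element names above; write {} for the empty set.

{t,p,r,u,v,s,q}

U open, U⊆A: {}. int(A) = ⋃ = {}
X∖A={r,v}, int(X∖A)={}, hence cl(A)={t,p,r,u,v,s,q}
∂A: remove int from cl → {t,p,r,u,v,s,q}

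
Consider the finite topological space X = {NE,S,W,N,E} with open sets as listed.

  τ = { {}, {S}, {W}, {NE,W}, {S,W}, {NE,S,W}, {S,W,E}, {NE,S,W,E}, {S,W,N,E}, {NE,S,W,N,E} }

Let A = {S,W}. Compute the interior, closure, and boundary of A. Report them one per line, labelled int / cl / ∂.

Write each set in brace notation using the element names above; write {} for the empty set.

int(A) = {S,W}
cl(A)  = {NE,S,W,N,E}
∂A     = {NE,N,E}

U open, U⊆A: {}, {S}, {W}, {S,W}. int(A) = ⋃ = {S,W}
X∖A={NE,N,E}, int(X∖A)={}, hence cl(A)={NE,S,W,N,E}
∂A: remove int from cl → {NE,N,E}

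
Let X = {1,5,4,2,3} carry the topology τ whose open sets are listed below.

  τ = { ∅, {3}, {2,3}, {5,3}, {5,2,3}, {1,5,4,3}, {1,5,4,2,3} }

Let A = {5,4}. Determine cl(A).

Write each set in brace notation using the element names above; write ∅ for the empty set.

complement {1,2,3}; its interior {2,3}; cl(A) = X∖{2,3} = {1,5,4}

{1,5,4}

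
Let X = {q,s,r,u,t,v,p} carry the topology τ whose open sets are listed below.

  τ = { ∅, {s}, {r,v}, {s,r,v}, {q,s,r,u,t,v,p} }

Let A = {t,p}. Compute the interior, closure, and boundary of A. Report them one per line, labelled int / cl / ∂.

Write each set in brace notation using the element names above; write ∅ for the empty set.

open subsets of A: ∅; so int(A) = ∅
closure: X∖int(X∖A) = X∖{s,r,v} = {q,u,t,p}
∂A = {q,u,t,p} minus ∅ = {q,u,t,p}

int(A) = ∅
cl(A)  = {q,u,t,p}
∂A     = {q,u,t,p}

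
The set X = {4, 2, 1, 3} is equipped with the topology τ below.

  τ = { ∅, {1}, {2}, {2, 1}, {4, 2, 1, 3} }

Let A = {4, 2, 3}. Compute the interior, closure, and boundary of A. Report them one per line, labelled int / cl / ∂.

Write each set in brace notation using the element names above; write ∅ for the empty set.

interior: largest open inside A is {2} (from ∅, {2})
cl via duality: int({1}) = {1}, so X∖{1} = {4, 2, 3}
cl∖int = {4, 3}

int(A) = {2}
cl(A)  = {4, 2, 3}
∂A     = {4, 3}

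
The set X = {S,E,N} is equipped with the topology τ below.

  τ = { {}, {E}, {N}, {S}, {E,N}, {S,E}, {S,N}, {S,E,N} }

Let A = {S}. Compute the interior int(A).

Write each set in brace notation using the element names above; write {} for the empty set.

interior: largest open inside A is {S} (from {}, {S})

{S}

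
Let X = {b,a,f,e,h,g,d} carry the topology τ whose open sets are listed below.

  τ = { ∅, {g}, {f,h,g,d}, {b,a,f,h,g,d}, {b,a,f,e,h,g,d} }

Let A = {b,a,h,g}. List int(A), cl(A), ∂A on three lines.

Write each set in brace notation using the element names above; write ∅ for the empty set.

int(A) = {g}
cl(A)  = {b,a,f,e,h,g,d}
∂A     = {b,a,f,e,h,d}

U open, U⊆A: ∅, {g}. int(A) = ⋃ = {g}
X∖A={f,e,d}, int(X∖A)=∅, hence cl(A)={b,a,f,e,h,g,d}
∂A: remove int from cl → {b,a,f,e,h,d}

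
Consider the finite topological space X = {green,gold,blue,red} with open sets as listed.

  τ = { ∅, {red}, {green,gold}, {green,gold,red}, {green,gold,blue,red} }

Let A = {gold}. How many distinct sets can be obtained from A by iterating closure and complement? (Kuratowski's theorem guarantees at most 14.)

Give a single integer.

cl via duality: int({green,blue,red}) = {red}, so X∖{red} = {green,gold,blue}
Write k for closure, c for complement:
  1. A     = {gold}
  2. kA    = {green,gold,blue}
  3. cA    = {green,blue,red}
  4. ckA   = {red}
  5. kcA   = {green,gold,blue,red}
  6. kckA  = {blue,red}
  7. ckcA  = ∅
  8. ckckA = {green,gold}
applying k or c yields no new set

8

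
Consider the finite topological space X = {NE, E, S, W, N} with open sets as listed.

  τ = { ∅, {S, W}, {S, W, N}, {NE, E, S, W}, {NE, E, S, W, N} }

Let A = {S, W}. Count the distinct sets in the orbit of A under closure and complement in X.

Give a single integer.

4

closure: X∖int(X∖A) = X∖∅ = {NE, E, S, W, N}
Let k=closure and c=complement:
  1. A     = {S, W}
  2. kA    = {NE, E, S, W, N}
  3. cA    = {NE, E, N}
  4. ckA   = ∅
— saturated at 4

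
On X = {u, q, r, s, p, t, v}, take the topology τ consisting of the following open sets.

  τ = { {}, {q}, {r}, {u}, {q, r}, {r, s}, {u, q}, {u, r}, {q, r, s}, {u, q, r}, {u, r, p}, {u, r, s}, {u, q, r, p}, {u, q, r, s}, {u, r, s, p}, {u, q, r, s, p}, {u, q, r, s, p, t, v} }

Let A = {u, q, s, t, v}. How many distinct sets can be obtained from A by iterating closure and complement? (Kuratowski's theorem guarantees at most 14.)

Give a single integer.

8

complement {r, p}; its interior {r}; cl(A) = X∖{r} = {u, q, s, p, t, v}
With k = closure, c = complement:
  1. A     = {u, q, s, t, v}
  2. kA    = {u, q, s, p, t, v}
  3. cA    = {r, p}
  4. ckA   = {r}
  5. kcA   = {r, s, p, t, v}
  6. ckcA  = {u, q}
  7. kckcA = {u, q, p, t, v}
  8. ckckcA = {r, s}
k, c of each give nothing new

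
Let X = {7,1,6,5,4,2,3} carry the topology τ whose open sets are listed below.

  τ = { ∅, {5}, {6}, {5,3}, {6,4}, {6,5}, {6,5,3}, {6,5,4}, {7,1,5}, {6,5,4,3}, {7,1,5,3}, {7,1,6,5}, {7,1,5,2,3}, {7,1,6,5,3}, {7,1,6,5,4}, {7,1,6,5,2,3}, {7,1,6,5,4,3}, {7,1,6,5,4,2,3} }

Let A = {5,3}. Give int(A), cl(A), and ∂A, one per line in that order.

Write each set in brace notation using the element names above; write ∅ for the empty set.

int(A) = {5,3}
cl(A)  = {7,1,5,2,3}
∂A     = {7,1,2}

U open, U⊆A: ∅, {5}, {5,3}. int(A) = ⋃ = {5,3}
X∖A={7,1,6,4,2}, int(X∖A)={6,4}, hence cl(A)={7,1,5,2,3}
∂A: remove int from cl → {7,1,2}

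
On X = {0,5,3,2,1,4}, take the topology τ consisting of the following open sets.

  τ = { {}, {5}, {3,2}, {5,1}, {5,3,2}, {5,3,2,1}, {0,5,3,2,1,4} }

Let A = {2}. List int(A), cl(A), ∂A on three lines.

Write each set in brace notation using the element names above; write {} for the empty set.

int(A) = {}
cl(A)  = {0,3,2,4}
∂A     = {0,3,2,4}

opens ⊆ A: {}; union → int = {}
complement {0,5,3,1,4}; its interior {5,1}; cl(A) = X∖{5,1} = {0,3,2,4}
boundary = {0,3,2,4} ∖ {} = {0,3,2,4}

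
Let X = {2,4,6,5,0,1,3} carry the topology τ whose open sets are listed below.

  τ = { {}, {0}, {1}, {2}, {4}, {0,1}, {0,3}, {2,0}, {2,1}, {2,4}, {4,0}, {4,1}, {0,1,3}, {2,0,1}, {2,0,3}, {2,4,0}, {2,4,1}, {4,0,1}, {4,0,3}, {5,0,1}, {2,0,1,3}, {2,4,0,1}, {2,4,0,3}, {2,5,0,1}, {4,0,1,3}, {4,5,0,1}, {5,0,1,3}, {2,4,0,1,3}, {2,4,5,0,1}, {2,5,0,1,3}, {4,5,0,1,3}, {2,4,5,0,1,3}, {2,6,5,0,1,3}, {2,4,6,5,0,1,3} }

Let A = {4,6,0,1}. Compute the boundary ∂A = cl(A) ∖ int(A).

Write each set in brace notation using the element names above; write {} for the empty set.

interior: largest open inside A is {4,0,1} (from {}, {0}, {1}, {4}, {4,0}, {4,1}, {0,1}, {4,0,1})
cl via duality: int({2,5,3}) = {2}, so X∖{2} = {4,6,5,0,1,3}
cl∖int = {6,5,3}

{6,5,3}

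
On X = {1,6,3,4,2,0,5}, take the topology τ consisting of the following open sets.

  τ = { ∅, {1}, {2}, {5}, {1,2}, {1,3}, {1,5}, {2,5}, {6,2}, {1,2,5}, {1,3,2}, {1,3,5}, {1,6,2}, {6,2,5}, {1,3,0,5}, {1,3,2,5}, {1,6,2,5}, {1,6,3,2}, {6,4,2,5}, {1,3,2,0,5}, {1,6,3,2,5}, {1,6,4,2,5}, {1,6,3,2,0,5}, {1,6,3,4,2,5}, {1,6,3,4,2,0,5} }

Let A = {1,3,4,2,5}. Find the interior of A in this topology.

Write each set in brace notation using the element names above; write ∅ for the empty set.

U open, U⊆A: ∅, {1}, {2}, {5}, {1,5}, {1,3}, {2,5}, {1,2}, {1,3,5}, {1,3,2}, {1,2,5}, {1,3,2,5}. int(A) = ⋃ = {1,3,2,5}

{1,3,2,5}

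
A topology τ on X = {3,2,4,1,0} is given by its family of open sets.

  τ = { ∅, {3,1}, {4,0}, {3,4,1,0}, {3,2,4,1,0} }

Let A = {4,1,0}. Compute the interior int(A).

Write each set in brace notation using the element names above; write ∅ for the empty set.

opens ⊆ A: ∅, {4,0}; union → int = {4,0}

{4,0}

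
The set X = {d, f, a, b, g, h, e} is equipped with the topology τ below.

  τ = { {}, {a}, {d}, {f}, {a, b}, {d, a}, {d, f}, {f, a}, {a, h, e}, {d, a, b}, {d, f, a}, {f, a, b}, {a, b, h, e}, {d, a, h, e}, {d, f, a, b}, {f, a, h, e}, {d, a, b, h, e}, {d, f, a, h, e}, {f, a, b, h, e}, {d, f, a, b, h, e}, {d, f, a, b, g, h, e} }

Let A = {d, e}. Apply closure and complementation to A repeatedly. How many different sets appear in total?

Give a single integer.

8

complement {f, a, b, g, h}; its interior {f, a, b}; cl(A) = X∖{f, a, b} = {d, g, h, e}
With k = closure, c = complement:
  1. A     = {d, e}
  2. kA    = {d, g, h, e}
  3. cA    = {f, a, b, g, h}
  4. ckA   = {f, a, b}
  5. kcA   = {f, a, b, g, h, e}
  6. ckcA  = {d}
  7. kckcA = {d, g}
  8. ckckcA = {f, a, b, h, e}
k, c of each give nothing new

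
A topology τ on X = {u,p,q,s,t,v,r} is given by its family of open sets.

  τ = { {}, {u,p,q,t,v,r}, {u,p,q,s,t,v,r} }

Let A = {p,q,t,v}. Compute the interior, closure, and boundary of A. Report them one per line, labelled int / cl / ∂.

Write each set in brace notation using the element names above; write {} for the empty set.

U open, U⊆A: {}. int(A) = ⋃ = {}
X∖A={u,s,r}, int(X∖A)={}, hence cl(A)={u,p,q,s,t,v,r}
∂A: remove int from cl → {u,p,q,s,t,v,r}

int(A) = {}
cl(A)  = {u,p,q,s,t,v,r}
∂A     = {u,p,q,s,t,v,r}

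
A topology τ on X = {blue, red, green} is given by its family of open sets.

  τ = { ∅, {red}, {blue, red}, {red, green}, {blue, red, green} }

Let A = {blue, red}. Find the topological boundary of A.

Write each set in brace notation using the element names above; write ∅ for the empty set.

interior: largest open inside A is {blue, red} (from ∅, {red}, {blue, red})
cl via duality: int({green}) = ∅, so X∖∅ = {blue, red, green}
cl∖int = {green}

{green}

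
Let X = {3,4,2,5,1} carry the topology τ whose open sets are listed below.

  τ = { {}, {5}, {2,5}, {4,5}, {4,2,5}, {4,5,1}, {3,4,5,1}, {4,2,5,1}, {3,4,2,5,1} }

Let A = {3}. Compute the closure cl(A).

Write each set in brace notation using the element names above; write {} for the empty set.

X∖A={4,2,5,1}, int(X∖A)={4,2,5,1}, hence cl(A)={3}

{3}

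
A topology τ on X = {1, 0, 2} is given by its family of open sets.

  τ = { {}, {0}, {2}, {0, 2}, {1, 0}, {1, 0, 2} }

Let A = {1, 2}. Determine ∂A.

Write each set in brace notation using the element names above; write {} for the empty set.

{1}

open subsets of A: {}, {2}; so int(A) = {2}
closure: X∖int(X∖A) = X∖{0} = {1, 2}
∂A = {1, 2} minus {2} = {1}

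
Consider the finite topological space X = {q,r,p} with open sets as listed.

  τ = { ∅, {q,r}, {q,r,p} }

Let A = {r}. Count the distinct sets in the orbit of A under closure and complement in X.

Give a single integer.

4

complement {q,p}; its interior ∅; cl(A) = X∖∅ = {q,r,p}
With k = closure, c = complement:
  1. A     = {r}
  2. kA    = {q,r,p}
  3. cA    = {q,p}
  4. ckA   = ∅
k, c of each give nothing new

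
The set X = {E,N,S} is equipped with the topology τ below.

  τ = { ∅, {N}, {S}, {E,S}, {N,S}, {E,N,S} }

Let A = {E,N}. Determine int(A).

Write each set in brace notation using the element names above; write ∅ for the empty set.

open subsets of A: ∅, {N}; so int(A) = {N}

{N}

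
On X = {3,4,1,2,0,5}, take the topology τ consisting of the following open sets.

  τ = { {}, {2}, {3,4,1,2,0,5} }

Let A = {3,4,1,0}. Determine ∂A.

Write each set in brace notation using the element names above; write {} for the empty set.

interior: largest open inside A is {} (from {})
cl via duality: int({2,5}) = {2}, so X∖{2} = {3,4,1,0,5}
cl∖int = {3,4,1,0,5}

{3,4,1,0,5}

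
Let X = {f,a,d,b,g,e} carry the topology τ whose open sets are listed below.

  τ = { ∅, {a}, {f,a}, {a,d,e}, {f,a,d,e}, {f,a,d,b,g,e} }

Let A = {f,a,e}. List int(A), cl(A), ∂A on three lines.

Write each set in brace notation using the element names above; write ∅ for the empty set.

int(A) = {f,a}
cl(A)  = {f,a,d,b,g,e}
∂A     = {d,b,g,e}

U open, U⊆A: ∅, {a}, {f,a}. int(A) = ⋃ = {f,a}
X∖A={d,b,g}, int(X∖A)=∅, hence cl(A)={f,a,d,b,g,e}
∂A: remove int from cl → {d,b,g,e}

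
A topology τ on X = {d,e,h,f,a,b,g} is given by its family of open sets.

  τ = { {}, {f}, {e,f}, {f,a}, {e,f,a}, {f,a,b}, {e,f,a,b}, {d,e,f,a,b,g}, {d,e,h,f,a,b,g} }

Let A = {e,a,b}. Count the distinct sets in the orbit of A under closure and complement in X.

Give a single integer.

6

closure: X∖int(X∖A) = X∖{f} = {d,e,h,a,b,g}
Let k=closure and c=complement:
  1. A     = {e,a,b}
  2. kA    = {d,e,h,a,b,g}
  3. cA    = {d,h,f,g}
  4. ckA   = {f}
  5. kcA   = {d,e,h,f,a,b,g}
  6. ckcA  = {}
— saturated at 6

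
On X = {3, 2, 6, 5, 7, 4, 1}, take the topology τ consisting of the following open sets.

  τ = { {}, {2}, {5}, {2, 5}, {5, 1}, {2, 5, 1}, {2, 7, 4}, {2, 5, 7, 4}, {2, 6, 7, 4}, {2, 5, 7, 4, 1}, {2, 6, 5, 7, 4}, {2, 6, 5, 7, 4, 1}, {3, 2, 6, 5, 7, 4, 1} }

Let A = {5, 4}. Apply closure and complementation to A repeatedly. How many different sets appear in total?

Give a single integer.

cl via duality: int({3, 2, 6, 7, 1}) = {2}, so X∖{2} = {3, 6, 5, 7, 4, 1}
Write k for closure, c for complement:
  1. A     = {5, 4}
  2. kA    = {3, 6, 5, 7, 4, 1}
  3. cA    = {3, 2, 6, 7, 1}
  4. ckA   = {2}
  5. kcA   = {3, 2, 6, 7, 4, 1}
  6. kckA  = {3, 2, 6, 7, 4}
  7. ckcA  = {5}
  8. ckckA = {5, 1}
  9. kckcA = {3, 5, 1}
  10. ckckcA = {2, 6, 7, 4}
applying k or c yields no new set

10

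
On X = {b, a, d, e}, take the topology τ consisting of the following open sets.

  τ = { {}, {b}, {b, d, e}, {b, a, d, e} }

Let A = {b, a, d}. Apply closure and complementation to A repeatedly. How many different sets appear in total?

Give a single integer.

6

X∖A={e}, int(X∖A)={}, hence cl(A)={b, a, d, e}
Orbit (k=closure, c=complement):
  1. A     = {b, a, d}
  2. kA    = {b, a, d, e}
  3. cA    = {e}
  4. ckA   = {}
  5. kcA   = {a, d, e}
  6. ckcA  = {b}
(closed under both — stop)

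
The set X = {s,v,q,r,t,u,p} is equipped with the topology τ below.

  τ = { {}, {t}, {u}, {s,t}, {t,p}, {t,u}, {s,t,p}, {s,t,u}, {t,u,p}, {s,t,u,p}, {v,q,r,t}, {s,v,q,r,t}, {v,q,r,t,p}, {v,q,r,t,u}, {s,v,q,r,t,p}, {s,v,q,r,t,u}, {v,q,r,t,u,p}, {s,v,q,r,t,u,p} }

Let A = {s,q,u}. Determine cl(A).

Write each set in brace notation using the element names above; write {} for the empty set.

X∖A={v,r,t,p}, int(X∖A)={t,p}, hence cl(A)={s,v,q,r,u}

{s,v,q,r,u}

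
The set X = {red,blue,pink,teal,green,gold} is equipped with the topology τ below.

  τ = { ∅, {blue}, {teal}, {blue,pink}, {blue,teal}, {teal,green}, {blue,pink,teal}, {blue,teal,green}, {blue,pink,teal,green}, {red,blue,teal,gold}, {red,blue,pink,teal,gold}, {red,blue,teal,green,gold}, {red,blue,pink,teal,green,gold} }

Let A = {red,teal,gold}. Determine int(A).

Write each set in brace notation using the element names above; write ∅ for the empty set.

opens ⊆ A: ∅, {teal}; union → int = {teal}

{teal}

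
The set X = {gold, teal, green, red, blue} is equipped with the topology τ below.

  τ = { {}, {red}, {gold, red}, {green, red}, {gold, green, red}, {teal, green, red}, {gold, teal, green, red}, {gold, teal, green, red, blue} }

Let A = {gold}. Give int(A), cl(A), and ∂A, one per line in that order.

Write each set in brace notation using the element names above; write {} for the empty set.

int(A) = {}
cl(A)  = {gold, blue}
∂A     = {gold, blue}

interior: largest open inside A is {} (from {})
cl via duality: int({teal, green, red, blue}) = {teal, green, red}, so X∖{teal, green, red} = {gold, blue}
cl∖int = {gold, blue}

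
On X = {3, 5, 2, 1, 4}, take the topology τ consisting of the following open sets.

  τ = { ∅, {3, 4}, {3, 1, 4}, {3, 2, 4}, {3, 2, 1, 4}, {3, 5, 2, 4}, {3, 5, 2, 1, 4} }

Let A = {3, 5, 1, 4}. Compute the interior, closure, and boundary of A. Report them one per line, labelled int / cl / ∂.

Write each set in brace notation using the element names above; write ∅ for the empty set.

open subsets of A: ∅, {3, 4}, {3, 1, 4}; so int(A) = {3, 1, 4}
closure: X∖int(X∖A) = X∖∅ = {3, 5, 2, 1, 4}
∂A = {3, 5, 2, 1, 4} minus {3, 1, 4} = {5, 2}

int(A) = {3, 1, 4}
cl(A)  = {3, 5, 2, 1, 4}
∂A     = {5, 2}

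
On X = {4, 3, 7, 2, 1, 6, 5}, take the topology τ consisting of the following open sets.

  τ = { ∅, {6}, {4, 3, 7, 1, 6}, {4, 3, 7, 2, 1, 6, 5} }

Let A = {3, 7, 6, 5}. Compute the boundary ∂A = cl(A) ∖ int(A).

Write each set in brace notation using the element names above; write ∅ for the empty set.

{4, 3, 7, 2, 1, 5}

open subsets of A: ∅, {6}; so int(A) = {6}
closure: X∖int(X∖A) = X∖∅ = {4, 3, 7, 2, 1, 6, 5}
∂A = {4, 3, 7, 2, 1, 6, 5} minus {6} = {4, 3, 7, 2, 1, 5}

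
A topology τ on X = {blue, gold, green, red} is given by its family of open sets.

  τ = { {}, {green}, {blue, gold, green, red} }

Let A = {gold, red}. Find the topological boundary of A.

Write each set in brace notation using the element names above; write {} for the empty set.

{blue, gold, red}

interior: largest open inside A is {} (from {})
cl via duality: int({blue, green}) = {green}, so X∖{green} = {blue, gold, red}
cl∖int = {blue, gold, red}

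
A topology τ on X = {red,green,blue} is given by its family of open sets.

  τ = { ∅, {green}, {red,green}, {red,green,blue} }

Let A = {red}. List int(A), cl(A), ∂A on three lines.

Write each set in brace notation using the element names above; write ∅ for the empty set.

interior: largest open inside A is ∅ (from ∅)
cl via duality: int({green,blue}) = {green}, so X∖{green} = {red,blue}
cl∖int = {red,blue}

int(A) = ∅
cl(A)  = {red,blue}
∂A     = {red,blue}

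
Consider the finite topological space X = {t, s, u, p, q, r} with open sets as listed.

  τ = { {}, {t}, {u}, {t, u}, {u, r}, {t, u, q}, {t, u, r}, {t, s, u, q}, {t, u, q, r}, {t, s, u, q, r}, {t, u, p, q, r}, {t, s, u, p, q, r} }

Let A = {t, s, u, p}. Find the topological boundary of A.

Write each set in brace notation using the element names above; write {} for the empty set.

{s, p, q, r}

opens ⊆ A: {}, {t}, {u}, {t, u}; union → int = {t, u}
complement {q, r}; its interior {}; cl(A) = X∖{} = {t, s, u, p, q, r}
boundary = {t, s, u, p, q, r} ∖ {t, u} = {s, p, q, r}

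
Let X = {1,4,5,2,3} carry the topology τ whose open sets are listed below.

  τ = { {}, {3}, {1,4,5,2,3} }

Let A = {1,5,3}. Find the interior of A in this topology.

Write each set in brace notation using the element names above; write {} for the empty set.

open subsets of A: {}, {3}; so int(A) = {3}

{3}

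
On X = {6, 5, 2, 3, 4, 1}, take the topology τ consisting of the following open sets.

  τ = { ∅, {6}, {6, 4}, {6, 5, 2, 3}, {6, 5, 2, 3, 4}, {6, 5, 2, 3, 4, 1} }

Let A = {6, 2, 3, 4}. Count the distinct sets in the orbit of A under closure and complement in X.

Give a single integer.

cl via duality: int({5, 1}) = ∅, so X∖∅ = {6, 5, 2, 3, 4, 1}
Write k for closure, c for complement:
  1. A     = {6, 2, 3, 4}
  2. kA    = {6, 5, 2, 3, 4, 1}
  3. cA    = {5, 1}
  4. ckA   = ∅
  5. kcA   = {5, 2, 3, 1}
  6. ckcA  = {6, 4}
applying k or c yields no new set

6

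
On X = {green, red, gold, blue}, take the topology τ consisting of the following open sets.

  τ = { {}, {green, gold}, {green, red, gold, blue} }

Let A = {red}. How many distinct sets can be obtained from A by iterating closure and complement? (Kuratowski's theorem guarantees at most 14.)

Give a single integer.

6

cl via duality: int({green, gold, blue}) = {green, gold}, so X∖{green, gold} = {red, blue}
Write k for closure, c for complement:
  1. A     = {red}
  2. kA    = {red, blue}
  3. cA    = {green, gold, blue}
  4. ckA   = {green, gold}
  5. kcA   = {green, red, gold, blue}
  6. ckcA  = {}
applying k or c yields no new set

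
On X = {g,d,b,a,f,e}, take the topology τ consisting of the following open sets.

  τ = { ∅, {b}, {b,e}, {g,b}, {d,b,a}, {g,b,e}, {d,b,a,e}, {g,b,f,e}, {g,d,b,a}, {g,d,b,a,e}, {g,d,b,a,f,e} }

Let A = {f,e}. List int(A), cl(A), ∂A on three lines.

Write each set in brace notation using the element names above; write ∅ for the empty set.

opens ⊆ A: ∅; union → int = ∅
complement {g,d,b,a}; its interior {g,d,b,a}; cl(A) = X∖{g,d,b,a} = {f,e}
boundary = {f,e} ∖ ∅ = {f,e}

int(A) = ∅
cl(A)  = {f,e}
∂A     = {f,e}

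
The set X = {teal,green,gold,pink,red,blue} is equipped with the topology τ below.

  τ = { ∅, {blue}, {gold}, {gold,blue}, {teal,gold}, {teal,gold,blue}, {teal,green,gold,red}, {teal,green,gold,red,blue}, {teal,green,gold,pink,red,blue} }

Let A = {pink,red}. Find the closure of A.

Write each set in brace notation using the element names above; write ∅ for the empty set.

{green,pink,red}

cl via duality: int({teal,green,gold,blue}) = {teal,gold,blue}, so X∖{teal,gold,blue} = {green,pink,red}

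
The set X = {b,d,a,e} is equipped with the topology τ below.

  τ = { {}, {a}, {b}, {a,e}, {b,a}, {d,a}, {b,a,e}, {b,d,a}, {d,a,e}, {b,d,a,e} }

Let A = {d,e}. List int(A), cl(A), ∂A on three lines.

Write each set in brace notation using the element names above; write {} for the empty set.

int(A) = {}
cl(A)  = {d,e}
∂A     = {d,e}

interior: largest open inside A is {} (from {})
cl via duality: int({b,a}) = {b,a}, so X∖{b,a} = {d,e}
cl∖int = {d,e}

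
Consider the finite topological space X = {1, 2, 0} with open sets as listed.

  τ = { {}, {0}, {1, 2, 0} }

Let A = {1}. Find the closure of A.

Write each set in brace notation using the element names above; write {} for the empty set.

X∖A={2, 0}, int(X∖A)={0}, hence cl(A)={1, 2}

{1, 2}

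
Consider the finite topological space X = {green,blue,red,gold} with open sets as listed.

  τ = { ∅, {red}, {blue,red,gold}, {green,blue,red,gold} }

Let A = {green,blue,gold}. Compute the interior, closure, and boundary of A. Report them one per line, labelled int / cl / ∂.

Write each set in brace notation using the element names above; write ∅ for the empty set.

int(A) = ∅
cl(A)  = {green,blue,gold}
∂A     = {green,blue,gold}

U open, U⊆A: ∅. int(A) = ⋃ = ∅
X∖A={red}, int(X∖A)={red}, hence cl(A)={green,blue,gold}
∂A: remove int from cl → {green,blue,gold}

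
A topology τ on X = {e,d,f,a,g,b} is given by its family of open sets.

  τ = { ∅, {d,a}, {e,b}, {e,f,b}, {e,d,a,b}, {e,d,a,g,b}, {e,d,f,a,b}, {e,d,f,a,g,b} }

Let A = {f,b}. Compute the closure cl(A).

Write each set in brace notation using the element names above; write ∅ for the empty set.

{e,f,g,b}

cl via duality: int({e,d,a,g}) = {d,a}, so X∖{d,a} = {e,f,g,b}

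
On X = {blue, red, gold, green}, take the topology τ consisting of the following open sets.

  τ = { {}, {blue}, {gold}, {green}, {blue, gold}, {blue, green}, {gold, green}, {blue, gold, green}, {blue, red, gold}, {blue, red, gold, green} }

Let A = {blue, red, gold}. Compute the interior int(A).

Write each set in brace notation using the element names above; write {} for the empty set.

{blue, red, gold}

open subsets of A: {}, {gold}, {blue}, {blue, gold}, {blue, red, gold}; so int(A) = {blue, red, gold}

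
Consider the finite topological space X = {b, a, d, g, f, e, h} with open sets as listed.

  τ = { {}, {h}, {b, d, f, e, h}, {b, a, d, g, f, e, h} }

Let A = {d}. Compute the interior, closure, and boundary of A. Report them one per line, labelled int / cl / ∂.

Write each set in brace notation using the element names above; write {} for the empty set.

int(A) = {}
cl(A)  = {b, a, d, g, f, e}
∂A     = {b, a, d, g, f, e}

U open, U⊆A: {}. int(A) = ⋃ = {}
X∖A={b, a, g, f, e, h}, int(X∖A)={h}, hence cl(A)={b, a, d, g, f, e}
∂A: remove int from cl → {b, a, d, g, f, e}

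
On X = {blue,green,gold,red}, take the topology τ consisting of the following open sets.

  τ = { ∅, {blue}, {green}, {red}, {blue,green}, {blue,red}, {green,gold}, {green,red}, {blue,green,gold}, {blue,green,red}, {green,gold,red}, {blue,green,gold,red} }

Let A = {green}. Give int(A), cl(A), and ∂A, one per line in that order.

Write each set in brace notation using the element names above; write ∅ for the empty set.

int(A) = {green}
cl(A)  = {green,gold}
∂A     = {gold}

open subsets of A: ∅, {green}; so int(A) = {green}
closure: X∖int(X∖A) = X∖{blue,red} = {green,gold}
∂A = {green,gold} minus {green} = {gold}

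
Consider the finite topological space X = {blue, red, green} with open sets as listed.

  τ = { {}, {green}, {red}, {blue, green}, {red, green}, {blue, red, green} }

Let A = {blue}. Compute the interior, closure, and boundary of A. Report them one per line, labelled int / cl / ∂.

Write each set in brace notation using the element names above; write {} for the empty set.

int(A) = {}
cl(A)  = {blue}
∂A     = {blue}

interior: largest open inside A is {} (from {})
cl via duality: int({red, green}) = {red, green}, so X∖{red, green} = {blue}
cl∖int = {blue}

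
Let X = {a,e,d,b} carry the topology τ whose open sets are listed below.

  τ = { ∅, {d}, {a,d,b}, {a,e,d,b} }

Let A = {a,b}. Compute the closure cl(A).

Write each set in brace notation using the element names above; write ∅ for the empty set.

complement {e,d}; its interior {d}; cl(A) = X∖{d} = {a,e,b}

{a,e,b}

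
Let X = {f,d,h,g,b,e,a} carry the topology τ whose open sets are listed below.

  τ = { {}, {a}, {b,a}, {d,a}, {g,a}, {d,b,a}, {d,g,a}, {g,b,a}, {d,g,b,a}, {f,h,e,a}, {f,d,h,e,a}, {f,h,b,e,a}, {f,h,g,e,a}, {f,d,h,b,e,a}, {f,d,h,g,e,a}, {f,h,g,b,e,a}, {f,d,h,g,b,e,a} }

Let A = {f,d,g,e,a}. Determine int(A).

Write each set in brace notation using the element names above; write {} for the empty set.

{d,g,a}

U open, U⊆A: {}, {a}, {d,a}, {g,a}, {d,g,a}. int(A) = ⋃ = {d,g,a}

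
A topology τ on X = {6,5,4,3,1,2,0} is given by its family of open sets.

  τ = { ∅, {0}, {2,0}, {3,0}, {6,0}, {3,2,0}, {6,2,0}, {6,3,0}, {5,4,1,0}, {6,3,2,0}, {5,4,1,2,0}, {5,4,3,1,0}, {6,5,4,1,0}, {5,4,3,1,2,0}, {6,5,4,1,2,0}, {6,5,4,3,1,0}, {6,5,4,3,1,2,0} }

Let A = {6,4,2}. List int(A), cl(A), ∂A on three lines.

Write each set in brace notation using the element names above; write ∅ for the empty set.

interior: largest open inside A is ∅ (from ∅)
cl via duality: int({5,3,1,0}) = {3,0}, so X∖{3,0} = {6,5,4,1,2}
cl∖int = {6,5,4,1,2}

int(A) = ∅
cl(A)  = {6,5,4,1,2}
∂A     = {6,5,4,1,2}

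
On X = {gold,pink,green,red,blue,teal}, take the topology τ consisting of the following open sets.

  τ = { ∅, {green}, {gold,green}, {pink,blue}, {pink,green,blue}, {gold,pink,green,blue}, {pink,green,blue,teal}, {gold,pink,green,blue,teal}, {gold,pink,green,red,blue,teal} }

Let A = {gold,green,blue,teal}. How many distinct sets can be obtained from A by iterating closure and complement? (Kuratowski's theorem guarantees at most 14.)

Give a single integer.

8

complement {pink,red}; its interior ∅; cl(A) = X∖∅ = {gold,pink,green,red,blue,teal}
With k = closure, c = complement:
  1. A     = {gold,green,blue,teal}
  2. kA    = {gold,pink,green,red,blue,teal}
  3. cA    = {pink,red}
  4. ckA   = ∅
  5. kcA   = {pink,red,blue,teal}
  6. ckcA  = {gold,green}
  7. kckcA = {gold,green,red,teal}
  8. ckckcA = {pink,blue}
k, c of each give nothing new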